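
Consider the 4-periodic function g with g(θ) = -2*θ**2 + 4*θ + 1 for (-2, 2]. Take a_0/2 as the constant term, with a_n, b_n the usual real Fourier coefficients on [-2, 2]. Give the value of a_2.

-8/pi**2

a_2 = 1/2 ∫_{-2}^{2} g(θ) cos(pi*θ) dθ.
Integrating by parts twice (tabular method), an antiderivative of (-2*θ**2 + 4*θ + 1) cos(pi*θ) is -2*θ**2*sin(pi*θ)/pi + 4*θ*sin(pi*θ)/pi - 4*θ*cos(pi*θ)/pi**2 + 4*sin(pi*θ)/pi**3 + sin(pi*θ)/pi + 4*cos(pi*θ)/pi**2; evaluating from -2 to 2: ∫_{-2}^{2} (-2*θ**2 + 4*θ + 1) cos(pi*θ) dθ = (-4/pi**2) - (12/pi**2) = -16/pi**2.
Hence a_2 = (1/2)·(-16/pi**2) = -8/pi**2.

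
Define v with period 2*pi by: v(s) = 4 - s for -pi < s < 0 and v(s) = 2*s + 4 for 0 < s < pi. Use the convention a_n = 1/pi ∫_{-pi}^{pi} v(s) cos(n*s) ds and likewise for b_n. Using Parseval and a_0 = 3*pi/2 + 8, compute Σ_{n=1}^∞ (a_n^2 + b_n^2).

13*pi**2/24

Parseval: a_0^2/2 + Σ_{n≥1} (a_n^2+b_n^2) = 1/pi ∫_{-pi}^{pi} v(s)^2 ds = 5*pi**2/3 + 32 + 12*pi.
Subtract a_0^2/2 = (3*pi + 16)**2/8: Σ (a_n^2+b_n^2) = 13*pi**2/24.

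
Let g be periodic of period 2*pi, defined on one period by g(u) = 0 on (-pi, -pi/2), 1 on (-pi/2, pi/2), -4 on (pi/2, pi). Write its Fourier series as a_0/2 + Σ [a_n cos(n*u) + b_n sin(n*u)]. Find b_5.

-4/(5*pi)

b_5 = 1/pi ∫_{-pi}^{pi} g(u) sin(5*u) du.
Split the integral at the breakpoints.
∫_{-pi}^{-pi/2} (0) sin(5*u) du = 0.
Directly, an antiderivative of (1) sin(5*u) is -cos(5*u)/5; evaluating from -pi/2 to pi/2: ∫_{-pi/2}^{pi/2} (1) sin(5*u) du = (0) - (0) = 0.
Directly, an antiderivative of (-4) sin(5*u) is 4*cos(5*u)/5; evaluating from pi/2 to pi: ∫_{pi/2}^{pi} (-4) sin(5*u) du = (-4/5) - (0) = -4/5.
Summing the pieces and multiplying by (1/pi) gives b_5 = -4/(5*pi).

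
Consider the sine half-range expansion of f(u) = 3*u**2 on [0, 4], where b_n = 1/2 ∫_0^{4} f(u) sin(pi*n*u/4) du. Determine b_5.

b_5 = 1/2 ∫_0^{4} (3*u**2) sin(5*pi*u/4) du.
Integrating by parts twice (tabular method), an antiderivative of (3*u**2) sin(5*pi*u/4) is -12*u**2*cos(5*pi*u/4)/(5*pi) + 96*u*sin(5*pi*u/4)/(25*pi**2) + 384*cos(5*pi*u/4)/(125*pi**3); evaluating from 0 to 4: ∫_{0}^{4} (3*u**2) sin(5*pi*u/4) du = (192*(-2 + 25*pi**2)/(125*pi**3)) - (384/(125*pi**3)) = 192*(-4 + 25*pi**2)/(125*pi**3).
Hence b_5 = (1/2)·(192*(-4 + 25*pi**2)/(125*pi**3)) = 96*(-4 + 25*pi**2)/(125*pi**3).

96*(-4 + 25*pi**2)/(125*pi**3)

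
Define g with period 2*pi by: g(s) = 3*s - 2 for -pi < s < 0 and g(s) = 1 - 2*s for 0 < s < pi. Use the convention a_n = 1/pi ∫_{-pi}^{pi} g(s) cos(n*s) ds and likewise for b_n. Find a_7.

a_7 = 1/pi ∫_{-pi}^{pi} g(s) cos(7*s) ds.
Split the integral at the breakpoints.
Integrating by parts (boundary term plus one more integral), an antiderivative of (3*s - 2) cos(7*s) is 3*s*sin(7*s)/7 - 2*sin(7*s)/7 + 3*cos(7*s)/49; evaluating from -pi to 0: ∫_{-pi}^{0} (3*s - 2) cos(7*s) ds = (3/49) - (-3/49) = 6/49.
Integrating by parts (boundary term plus one more integral), an antiderivative of (1 - 2*s) cos(7*s) is -2*s*sin(7*s)/7 + sin(7*s)/7 - 2*cos(7*s)/49; evaluating from 0 to pi: ∫_{0}^{pi} (1 - 2*s) cos(7*s) ds = (2/49) - (-2/49) = 4/49.
Summing the pieces and multiplying by (1/pi) gives a_7 = 10/(49*pi).

10/(49*pi)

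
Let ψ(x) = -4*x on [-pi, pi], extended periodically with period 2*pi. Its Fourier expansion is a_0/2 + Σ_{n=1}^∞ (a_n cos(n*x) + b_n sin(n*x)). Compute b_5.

b_5 = 1/pi ∫_{-pi}^{pi} ψ(x) sin(5*x) dx.
ψ is odd and sin(5*x) is odd, so the integrand is even and b_5 = 2/pi ∫_0^{pi} ψ(x) sin(5*x) dx.
Integrating by parts (boundary term plus one more integral), an antiderivative of (-4*x) sin(5*x) is 4*x*cos(5*x)/5 - 4*sin(5*x)/25; evaluating from 0 to pi: ∫_{0}^{pi} (-4*x) sin(5*x) dx = (-4*pi/5) - (0) = -4*pi/5.
Hence b_5 = (2/pi)·(-4*pi/5) = -8/5.

-8/5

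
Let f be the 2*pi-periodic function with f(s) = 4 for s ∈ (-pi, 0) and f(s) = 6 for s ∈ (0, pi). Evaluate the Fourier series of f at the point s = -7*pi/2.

s = -7*pi/2 differs from s = pi/2 by -2 full period(s), and the series is 2*pi-periodic.
f is continuous at s = pi/2 with value 6, so the series converges to 6 there.

6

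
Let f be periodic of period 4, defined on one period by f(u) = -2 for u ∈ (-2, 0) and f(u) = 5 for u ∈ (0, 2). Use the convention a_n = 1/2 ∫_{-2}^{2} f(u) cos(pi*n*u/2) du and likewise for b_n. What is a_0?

a_0 = 1/2 ∫_{-2}^{2} f(u) du = 1/2 · (6) = 3.

3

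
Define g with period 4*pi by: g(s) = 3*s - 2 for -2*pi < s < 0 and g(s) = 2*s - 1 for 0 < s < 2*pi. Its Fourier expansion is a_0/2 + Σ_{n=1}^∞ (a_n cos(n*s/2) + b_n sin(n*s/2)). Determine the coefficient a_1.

a_1 = (1/(2*pi)) ∫_{-2*pi}^{2*pi} g(s) cos(s/2) ds.
Split the integral at the breakpoints.
Integrating by parts (boundary term plus one more integral), an antiderivative of (3*s - 2) cos(s/2) is 6*s*sin(s/2) - 4*sin(s/2) + 12*cos(s/2); evaluating from -2*pi to 0: ∫_{-2*pi}^{0} (3*s - 2) cos(s/2) ds = (12) - (-12) = 24.
Integrating by parts (boundary term plus one more integral), an antiderivative of (2*s - 1) cos(s/2) is 4*s*sin(s/2) - 2*sin(s/2) + 8*cos(s/2); evaluating from 0 to 2*pi: ∫_{0}^{2*pi} (2*s - 1) cos(s/2) ds = (-8) - (8) = -16.
Summing the pieces and multiplying by (1/(2*pi)) gives a_1 = 4/pi.

4/pi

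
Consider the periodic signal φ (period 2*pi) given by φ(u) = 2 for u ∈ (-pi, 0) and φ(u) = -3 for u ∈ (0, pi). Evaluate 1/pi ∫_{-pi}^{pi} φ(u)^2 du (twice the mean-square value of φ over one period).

1/pi ∫_{-pi}^{pi} φ(u)^2 du = 1/pi · (13*pi) = 13.

13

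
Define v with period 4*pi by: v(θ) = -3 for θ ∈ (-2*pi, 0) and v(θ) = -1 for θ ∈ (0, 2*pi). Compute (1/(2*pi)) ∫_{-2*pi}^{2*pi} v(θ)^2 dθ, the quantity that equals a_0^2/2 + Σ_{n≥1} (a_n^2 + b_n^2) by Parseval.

(1/(2*pi)) ∫_{-2*pi}^{2*pi} v(θ)^2 dθ = (1/(2*pi)) · (20*pi) = 10.

10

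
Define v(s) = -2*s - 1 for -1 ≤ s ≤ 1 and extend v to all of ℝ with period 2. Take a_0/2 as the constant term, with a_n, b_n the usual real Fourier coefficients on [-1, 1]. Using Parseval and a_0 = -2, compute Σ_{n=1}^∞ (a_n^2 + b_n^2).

Parseval: a_0^2/2 + Σ_{n≥1} (a_n^2+b_n^2) = ∫_{-1}^{1} v(s)^2 ds = 14/3.
Subtract a_0^2/2 = 2: Σ (a_n^2+b_n^2) = 8/3.

8/3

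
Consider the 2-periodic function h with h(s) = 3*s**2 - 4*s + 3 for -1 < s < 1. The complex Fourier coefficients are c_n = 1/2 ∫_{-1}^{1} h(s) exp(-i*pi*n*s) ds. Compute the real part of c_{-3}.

-2/(3*pi**2)

Since h is real-valued, Re(c_{-3}) = 1/2 ∫_{-1}^{1} h(s) cos(-3*pi*s) ds = a_{3}/2.
Integrating by parts twice (tabular method), an antiderivative of (3*s**2 - 4*s + 3) cos(-3*pi*s) is s**2*sin(3*pi*s)/pi - 4*s*sin(3*pi*s)/(3*pi) + 2*s*cos(3*pi*s)/(3*pi**2) - 2*sin(3*pi*s)/(9*pi**3) + sin(3*pi*s)/pi - 4*cos(3*pi*s)/(9*pi**2); evaluating from -1 to 1: ∫_{-1}^{1} (3*s**2 - 4*s + 3) cos(-3*pi*s) ds = (-2/(9*pi**2)) - (10/(9*pi**2)) = -4/(3*pi**2).
Hence Re(c_{-3}) = (1/2)·(-4/(3*pi**2)) = -2/(3*pi**2).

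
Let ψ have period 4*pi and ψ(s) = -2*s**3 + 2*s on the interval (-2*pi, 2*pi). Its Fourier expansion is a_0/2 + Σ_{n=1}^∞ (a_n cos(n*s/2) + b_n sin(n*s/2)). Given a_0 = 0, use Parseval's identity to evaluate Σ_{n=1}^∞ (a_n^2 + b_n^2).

Parseval: a_0^2/2 + Σ_{n≥1} (a_n^2+b_n^2) = (1/(2*pi)) ∫_{-2*pi}^{2*pi} ψ(s)^2 ds = 32*pi**2*(-168*pi**2 + 35 + 240*pi**4)/105.
Subtract a_0^2/2 = 0: Σ (a_n^2+b_n^2) = 32*pi**2*(-168*pi**2 + 35 + 240*pi**4)/105.

32*pi**2*(-168*pi**2 + 35 + 240*pi**4)/105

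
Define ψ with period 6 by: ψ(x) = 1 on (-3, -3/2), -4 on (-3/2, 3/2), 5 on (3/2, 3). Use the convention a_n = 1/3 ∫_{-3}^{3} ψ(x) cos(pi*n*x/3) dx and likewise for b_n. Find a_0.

a_0 = 1/3 ∫_{-3}^{3} ψ(x) dx = 1/3 · (-3) = -1.

-1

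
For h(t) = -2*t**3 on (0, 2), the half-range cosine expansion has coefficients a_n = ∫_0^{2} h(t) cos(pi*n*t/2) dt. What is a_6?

a_6 = ∫_0^{2} (-2*t**3) cos(3*pi*t) dt.
Integrating by parts three times (tabular method), an antiderivative of (-2*t**3) cos(3*pi*t) is -2*t**3*sin(3*pi*t)/(3*pi) - 2*t**2*cos(3*pi*t)/(3*pi**2) + 4*t*sin(3*pi*t)/(9*pi**3) + 4*cos(3*pi*t)/(27*pi**4); evaluating from 0 to 2: ∫_{0}^{2} (-2*t**3) cos(3*pi*t) dt = (4*(1 - 18*pi**2)/(27*pi**4)) - (4/(27*pi**4)) = -8/(3*pi**2).
Hence a_6 = -8/(3*pi**2).

-8/(3*pi**2)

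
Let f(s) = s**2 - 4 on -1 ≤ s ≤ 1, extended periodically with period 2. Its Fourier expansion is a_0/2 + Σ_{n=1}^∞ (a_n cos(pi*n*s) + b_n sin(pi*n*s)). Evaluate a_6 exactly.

1/(9*pi**2)

a_6 = ∫_{-1}^{1} f(s) cos(6*pi*s) ds.
f is even and cos(6*pi*s) is even, so the integrand is even and a_6 = 2 ∫_0^{1} f(s) cos(6*pi*s) ds.
Integrating by parts twice (tabular method), an antiderivative of (s**2 - 4) cos(6*pi*s) is s**2*sin(6*pi*s)/(6*pi) + s*cos(6*pi*s)/(18*pi**2) - 2*sin(6*pi*s)/(3*pi) - sin(6*pi*s)/(108*pi**3); evaluating from 0 to 1: ∫_{0}^{1} (s**2 - 4) cos(6*pi*s) ds = (1/(18*pi**2)) - (0) = 1/(18*pi**2).
Hence a_6 = 2·(1/(18*pi**2)) = 1/(9*pi**2).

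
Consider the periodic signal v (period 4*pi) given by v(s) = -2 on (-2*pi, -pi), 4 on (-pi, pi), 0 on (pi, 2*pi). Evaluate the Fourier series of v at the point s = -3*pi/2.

v is continuous at s = -3*pi/2 with value -2, so the series converges to -2 there.

-2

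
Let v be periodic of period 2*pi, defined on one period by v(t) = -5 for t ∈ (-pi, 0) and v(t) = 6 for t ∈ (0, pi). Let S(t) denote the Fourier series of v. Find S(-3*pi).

1/2

t = -3*pi differs from t = -pi by -1 full period(s), and the series is 2*pi-periodic.
At t = -pi the one-sided limits are v(-pi^-) = 6 and v(-pi^+) = -5.
By Dirichlet's theorem the series converges to their average, [(6) + (-5)]/2 = 1/2.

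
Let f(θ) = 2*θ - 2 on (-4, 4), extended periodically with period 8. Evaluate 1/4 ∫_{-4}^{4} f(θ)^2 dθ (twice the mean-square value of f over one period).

1/4 ∫_{-4}^{4} f(θ)^2 dθ = 1/4 · (608/3) = 152/3.

152/3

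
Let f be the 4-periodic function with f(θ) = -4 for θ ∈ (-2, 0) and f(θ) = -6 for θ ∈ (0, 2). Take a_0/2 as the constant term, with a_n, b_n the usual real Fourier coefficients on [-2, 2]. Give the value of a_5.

a_5 = 1/2 ∫_{-2}^{2} f(θ) cos(5*pi*θ/2) dθ.
Split the integral at the breakpoints.
Directly, an antiderivative of (-4) cos(5*pi*θ/2) is -8*sin(5*pi*θ/2)/(5*pi); evaluating from -2 to 0: ∫_{-2}^{0} (-4) cos(5*pi*θ/2) dθ = (0) - (0) = 0.
Directly, an antiderivative of (-6) cos(5*pi*θ/2) is -12*sin(5*pi*θ/2)/(5*pi); evaluating from 0 to 2: ∫_{0}^{2} (-6) cos(5*pi*θ/2) dθ = (0) - (0) = 0.
Summing the pieces and multiplying by (1/2) gives a_5 = 0.

0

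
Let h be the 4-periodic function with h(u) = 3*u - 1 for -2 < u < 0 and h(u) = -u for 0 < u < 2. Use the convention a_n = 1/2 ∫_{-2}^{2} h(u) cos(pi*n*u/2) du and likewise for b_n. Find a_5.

16/(25*pi**2)

a_5 = 1/2 ∫_{-2}^{2} h(u) cos(5*pi*u/2) du.
Split the integral at the breakpoints.
Integrating by parts (boundary term plus one more integral), an antiderivative of (3*u - 1) cos(5*pi*u/2) is 6*u*sin(5*pi*u/2)/(5*pi) - 2*sin(5*pi*u/2)/(5*pi) + 12*cos(5*pi*u/2)/(25*pi**2); evaluating from -2 to 0: ∫_{-2}^{0} (3*u - 1) cos(5*pi*u/2) du = (12/(25*pi**2)) - (-12/(25*pi**2)) = 24/(25*pi**2).
Integrating by parts (boundary term plus one more integral), an antiderivative of (-u) cos(5*pi*u/2) is -2*u*sin(5*pi*u/2)/(5*pi) - 4*cos(5*pi*u/2)/(25*pi**2); evaluating from 0 to 2: ∫_{0}^{2} (-u) cos(5*pi*u/2) du = (4/(25*pi**2)) - (-4/(25*pi**2)) = 8/(25*pi**2).
Summing the pieces and multiplying by (1/2) gives a_5 = 16/(25*pi**2).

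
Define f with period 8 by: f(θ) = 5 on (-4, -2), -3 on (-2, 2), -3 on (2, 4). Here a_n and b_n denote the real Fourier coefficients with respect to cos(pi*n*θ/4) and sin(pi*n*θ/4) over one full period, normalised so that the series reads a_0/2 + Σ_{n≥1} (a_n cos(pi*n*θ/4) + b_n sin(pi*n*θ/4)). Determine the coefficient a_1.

-8/pi

a_1 = 1/4 ∫_{-4}^{4} f(θ) cos(pi*θ/4) dθ.
Split the integral at the breakpoints.
Directly, an antiderivative of (5) cos(pi*θ/4) is 20*sin(pi*θ/4)/pi; evaluating from -4 to -2: ∫_{-4}^{-2} (5) cos(pi*θ/4) dθ = (-20/pi) - (0) = -20/pi.
Directly, an antiderivative of (-3) cos(pi*θ/4) is -12*sin(pi*θ/4)/pi; evaluating from -2 to 2: ∫_{-2}^{2} (-3) cos(pi*θ/4) dθ = (-12/pi) - (12/pi) = -24/pi.
Directly, an antiderivative of (-3) cos(pi*θ/4) is -12*sin(pi*θ/4)/pi; evaluating from 2 to 4: ∫_{2}^{4} (-3) cos(pi*θ/4) dθ = (0) - (-12/pi) = 12/pi.
Summing the pieces and multiplying by (1/4) gives a_1 = -8/pi.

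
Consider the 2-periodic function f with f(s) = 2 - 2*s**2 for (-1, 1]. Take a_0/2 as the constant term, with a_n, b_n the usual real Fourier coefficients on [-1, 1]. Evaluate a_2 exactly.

a_2 = ∫_{-1}^{1} f(s) cos(2*pi*s) ds.
f is even and cos(2*pi*s) is even, so the integrand is even and a_2 = 2 ∫_0^{1} f(s) cos(2*pi*s) ds.
Integrating by parts twice (tabular method), an antiderivative of (2 - 2*s**2) cos(2*pi*s) is -s**2*sin(2*pi*s)/pi - s*cos(2*pi*s)/pi**2 + sin(2*pi*s)/(2*pi**3) + sin(2*pi*s)/pi; evaluating from 0 to 1: ∫_{0}^{1} (2 - 2*s**2) cos(2*pi*s) ds = (-1/pi**2) - (0) = -1/pi**2.
Hence a_2 = 2·(-1/pi**2) = -2/pi**2.

-2/pi**2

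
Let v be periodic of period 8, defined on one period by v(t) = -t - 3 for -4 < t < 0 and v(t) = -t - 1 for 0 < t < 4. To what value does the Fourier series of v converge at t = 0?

At t = 0 the one-sided limits are v(0^-) = -3 and v(0^+) = -1.
By Dirichlet's theorem the series converges to their average, [(-3) + (-1)]/2 = -2.

-2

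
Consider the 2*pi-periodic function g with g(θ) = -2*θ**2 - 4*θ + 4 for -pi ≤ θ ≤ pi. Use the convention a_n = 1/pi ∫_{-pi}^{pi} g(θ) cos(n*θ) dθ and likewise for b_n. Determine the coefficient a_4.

a_4 = 1/pi ∫_{-pi}^{pi} g(θ) cos(4*θ) dθ.
Integrating by parts twice (tabular method), an antiderivative of (-2*θ**2 - 4*θ + 4) cos(4*θ) is -θ**2*sin(4*θ)/2 - θ*sin(4*θ) - θ*cos(4*θ)/4 + 17*sin(4*θ)/16 - cos(4*θ)/4; evaluating from -pi to pi: ∫_{-pi}^{pi} (-2*θ**2 - 4*θ + 4) cos(4*θ) dθ = (-pi/4 - 1/4) - (-1/4 + pi/4) = -pi/2.
Hence a_4 = (1/pi)·(-pi/2) = -1/2.

-1/2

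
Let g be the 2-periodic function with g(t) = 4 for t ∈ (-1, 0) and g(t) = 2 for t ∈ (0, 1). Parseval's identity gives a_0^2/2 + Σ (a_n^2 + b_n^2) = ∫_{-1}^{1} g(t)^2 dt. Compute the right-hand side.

20

∫_{-1}^{1} g(t)^2 dt = 20.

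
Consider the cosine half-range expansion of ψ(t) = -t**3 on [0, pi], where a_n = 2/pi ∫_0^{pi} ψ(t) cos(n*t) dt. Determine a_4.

-3*pi/8

a_4 = 2/pi ∫_0^{pi} (-t**3) cos(4*t) dt.
Integrating by parts three times (tabular method), an antiderivative of (-t**3) cos(4*t) is -t**3*sin(4*t)/4 - 3*t**2*cos(4*t)/16 + 3*t*sin(4*t)/32 + 3*cos(4*t)/128; evaluating from 0 to pi: ∫_{0}^{pi} (-t**3) cos(4*t) dt = (3/128 - 3*pi**2/16) - (3/128) = -3*pi**2/16.
Hence a_4 = (2/pi)·(-3*pi**2/16) = -3*pi/8.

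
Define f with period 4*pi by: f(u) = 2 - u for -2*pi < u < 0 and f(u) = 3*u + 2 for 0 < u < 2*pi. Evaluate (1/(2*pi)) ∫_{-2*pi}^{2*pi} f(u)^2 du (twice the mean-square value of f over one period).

8 + 16*pi + 40*pi**2/3

(1/(2*pi)) ∫_{-2*pi}^{2*pi} f(u)^2 du = (1/(2*pi)) · (16*pi*(3 + 6*pi + 5*pi**2)/3) = 8 + 16*pi + 40*pi**2/3.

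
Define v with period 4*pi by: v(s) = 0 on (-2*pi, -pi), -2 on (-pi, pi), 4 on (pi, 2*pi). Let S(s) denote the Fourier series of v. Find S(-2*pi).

At s = -2*pi the one-sided limits are v(-2*pi^-) = 4 and v(-2*pi^+) = 0.
By Dirichlet's theorem the series converges to their average, [(4) + (0)]/2 = 2.

2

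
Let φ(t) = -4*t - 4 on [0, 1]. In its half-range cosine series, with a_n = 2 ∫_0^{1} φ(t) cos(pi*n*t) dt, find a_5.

16/(25*pi**2)

a_5 = 2 ∫_0^{1} (-4*t - 4) cos(5*pi*t) dt.
Integrating by parts (boundary term plus one more integral), an antiderivative of (-4*t - 4) cos(5*pi*t) is -4*t*sin(5*pi*t)/(5*pi) - 4*sin(5*pi*t)/(5*pi) - 4*cos(5*pi*t)/(25*pi**2); evaluating from 0 to 1: ∫_{0}^{1} (-4*t - 4) cos(5*pi*t) dt = (4/(25*pi**2)) - (-4/(25*pi**2)) = 8/(25*pi**2).
Hence a_5 = 2·(8/(25*pi**2)) = 16/(25*pi**2).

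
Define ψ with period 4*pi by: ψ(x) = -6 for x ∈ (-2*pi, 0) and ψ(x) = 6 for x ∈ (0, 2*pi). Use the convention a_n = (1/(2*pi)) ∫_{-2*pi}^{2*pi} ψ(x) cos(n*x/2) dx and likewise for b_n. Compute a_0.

0

a_0 = (1/(2*pi)) ∫_{-2*pi}^{2*pi} ψ(x) dx = (1/(2*pi)) · (0) = 0.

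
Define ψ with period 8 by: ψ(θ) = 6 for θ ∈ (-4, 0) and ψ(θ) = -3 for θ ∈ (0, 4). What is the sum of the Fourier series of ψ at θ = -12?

θ = -12 differs from θ = -4 by -1 full period(s), and the series is 8-periodic.
At θ = -4 the one-sided limits are ψ(-4^-) = -3 and ψ(-4^+) = 6.
By Dirichlet's theorem the series converges to their average, [(-3) + (6)]/2 = 3/2.

3/2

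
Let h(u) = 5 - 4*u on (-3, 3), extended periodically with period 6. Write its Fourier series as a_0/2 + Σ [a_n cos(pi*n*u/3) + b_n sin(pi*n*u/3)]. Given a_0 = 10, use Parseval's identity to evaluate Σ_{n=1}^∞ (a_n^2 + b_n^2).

Parseval: a_0^2/2 + Σ_{n≥1} (a_n^2+b_n^2) = 1/3 ∫_{-3}^{3} h(u)^2 du = 146.
Subtract a_0^2/2 = 50: Σ (a_n^2+b_n^2) = 96.

96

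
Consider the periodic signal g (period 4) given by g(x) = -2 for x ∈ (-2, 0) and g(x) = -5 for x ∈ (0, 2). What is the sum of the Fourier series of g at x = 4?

-7/2

x = 4 differs from x = 0 by 1 full period(s), and the series is 4-periodic.
At x = 0 the one-sided limits are g(0^-) = -2 and g(0^+) = -5.
By Dirichlet's theorem the series converges to their average, [(-2) + (-5)]/2 = -7/2.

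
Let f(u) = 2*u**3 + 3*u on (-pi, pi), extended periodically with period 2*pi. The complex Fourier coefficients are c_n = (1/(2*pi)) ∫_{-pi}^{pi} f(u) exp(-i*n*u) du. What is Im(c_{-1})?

Since f is real-valued, Im(c_{-1}) = -(1/(2*pi)) ∫_{-pi}^{pi} f(u) sin(-u) du = b_{1}/2.
f is odd and sin(-u) is odd, so the integrand is even: ∫_{-pi}^{pi} f(u) sin(-u) du = 2∫_0^{pi} f(u) sin(-u) du.
Integrating by parts three times (tabular method), an antiderivative of (2*u**3 + 3*u) sin(-u) is 2*u**3*cos(u) - 6*u**2*sin(u) - 9*u*cos(u) + 9*sin(u); evaluating from 0 to pi: ∫_{0}^{pi} (2*u**3 + 3*u) sin(-u) du = (pi*(9 - 2*pi**2)) - (0) = pi*(9 - 2*pi**2).
So ∫_{-pi}^{pi} f(u) sin(-u) du = -4*pi**3 + 18*pi.
Hence Im(c_{-1}) = (-1/(2*pi))·(-4*pi**3 + 18*pi) = -9 + 2*pi**2.

-9 + 2*pi**2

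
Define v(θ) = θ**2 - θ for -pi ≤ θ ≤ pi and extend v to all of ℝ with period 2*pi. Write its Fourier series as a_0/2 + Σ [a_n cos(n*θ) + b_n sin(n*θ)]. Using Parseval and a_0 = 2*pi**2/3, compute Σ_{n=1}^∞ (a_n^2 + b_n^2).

2*pi**2*(15 + 4*pi**2)/45

Parseval: a_0^2/2 + Σ_{n≥1} (a_n^2+b_n^2) = 1/pi ∫_{-pi}^{pi} v(θ)^2 dθ = 2*pi**2*(5 + 3*pi**2)/15.
Subtract a_0^2/2 = 2*pi**4/9: Σ (a_n^2+b_n^2) = 2*pi**2*(15 + 4*pi**2)/45.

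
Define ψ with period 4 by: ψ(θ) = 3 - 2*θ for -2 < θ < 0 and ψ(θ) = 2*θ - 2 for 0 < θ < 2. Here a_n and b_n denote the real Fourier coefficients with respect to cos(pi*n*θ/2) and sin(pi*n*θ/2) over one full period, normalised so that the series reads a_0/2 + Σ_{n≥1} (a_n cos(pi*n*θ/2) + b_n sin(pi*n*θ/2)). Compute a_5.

a_5 = 1/2 ∫_{-2}^{2} ψ(θ) cos(5*pi*θ/2) dθ.
Split the integral at the breakpoints.
Integrating by parts (boundary term plus one more integral), an antiderivative of (3 - 2*θ) cos(5*pi*θ/2) is -4*θ*sin(5*pi*θ/2)/(5*pi) + 6*sin(5*pi*θ/2)/(5*pi) - 8*cos(5*pi*θ/2)/(25*pi**2); evaluating from -2 to 0: ∫_{-2}^{0} (3 - 2*θ) cos(5*pi*θ/2) dθ = (-8/(25*pi**2)) - (8/(25*pi**2)) = -16/(25*pi**2).
Integrating by parts (boundary term plus one more integral), an antiderivative of (2*θ - 2) cos(5*pi*θ/2) is 4*θ*sin(5*pi*θ/2)/(5*pi) - 4*sin(5*pi*θ/2)/(5*pi) + 8*cos(5*pi*θ/2)/(25*pi**2); evaluating from 0 to 2: ∫_{0}^{2} (2*θ - 2) cos(5*pi*θ/2) dθ = (-8/(25*pi**2)) - (8/(25*pi**2)) = -16/(25*pi**2).
Summing the pieces and multiplying by (1/2) gives a_5 = -16/(25*pi**2).

-16/(25*pi**2)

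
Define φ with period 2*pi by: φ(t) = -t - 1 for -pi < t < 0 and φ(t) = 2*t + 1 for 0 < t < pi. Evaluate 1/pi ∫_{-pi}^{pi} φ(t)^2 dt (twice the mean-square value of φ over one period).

1/pi ∫_{-pi}^{pi} φ(t)^2 dt = 1/pi · (pi*(6 + 3*pi + 5*pi**2)/3) = 2 + pi + 5*pi**2/3.

2 + pi + 5*pi**2/3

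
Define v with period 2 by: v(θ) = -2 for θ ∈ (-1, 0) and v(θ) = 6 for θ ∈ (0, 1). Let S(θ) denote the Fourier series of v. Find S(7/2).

-2

θ = 7/2 differs from θ = -1/2 by 2 full period(s), and the series is 2-periodic.
v is continuous at θ = -1/2 with value -2, so the series converges to -2 there.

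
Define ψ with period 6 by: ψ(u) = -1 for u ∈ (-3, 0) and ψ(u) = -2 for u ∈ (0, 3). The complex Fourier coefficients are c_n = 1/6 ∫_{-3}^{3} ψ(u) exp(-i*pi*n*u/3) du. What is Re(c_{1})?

Since ψ is real-valued, Re(c_{1}) = 1/6 ∫_{-3}^{3} ψ(u) cos(pi*u/3) du = a_{1}/2.
Split the integral at the breakpoints.
Directly, an antiderivative of (-1) cos(pi*u/3) is -3*sin(pi*u/3)/pi; evaluating from -3 to 0: ∫_{-3}^{0} (-1) cos(pi*u/3) du = (0) - (0) = 0.
Directly, an antiderivative of (-2) cos(pi*u/3) is -6*sin(pi*u/3)/pi; evaluating from 0 to 3: ∫_{0}^{3} (-2) cos(pi*u/3) du = (0) - (0) = 0.
So ∫_{-3}^{3} ψ(u) cos(pi*u/3) du = 0.
Hence Re(c_{1}) = (1/6)·(0) = 0.

0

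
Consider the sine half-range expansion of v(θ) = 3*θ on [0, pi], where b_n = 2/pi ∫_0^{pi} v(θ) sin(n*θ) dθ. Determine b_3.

b_3 = 2/pi ∫_0^{pi} (3*θ) sin(3*θ) dθ.
Integrating by parts (boundary term plus one more integral), an antiderivative of (3*θ) sin(3*θ) is -θ*cos(3*θ) + sin(3*θ)/3; evaluating from 0 to pi: ∫_{0}^{pi} (3*θ) sin(3*θ) dθ = (pi) - (0) = pi.
Hence b_3 = (2/pi)·(pi) = 2.

2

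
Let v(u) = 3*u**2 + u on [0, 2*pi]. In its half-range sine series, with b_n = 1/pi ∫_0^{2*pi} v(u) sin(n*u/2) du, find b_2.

-12*pi - 2

b_2 = 1/pi ∫_0^{2*pi} (3*u**2 + u) sin(u) du.
Integrating by parts twice (tabular method), an antiderivative of (3*u**2 + u) sin(u) is -3*u**2*cos(u) + 6*u*sin(u) - u*cos(u) + sin(u) + 6*cos(u); evaluating from 0 to 2*pi: ∫_{0}^{2*pi} (3*u**2 + u) sin(u) du = (-12*pi**2 - 2*pi + 6) - (6) = -2*pi*(1 + 6*pi).
Hence b_2 = (1/pi)·(-2*pi*(1 + 6*pi)) = -12*pi - 2.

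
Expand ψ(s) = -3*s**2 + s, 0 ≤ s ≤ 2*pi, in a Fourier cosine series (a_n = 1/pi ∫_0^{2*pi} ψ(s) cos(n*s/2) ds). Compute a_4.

a_4 = 1/pi ∫_0^{2*pi} (-3*s**2 + s) cos(2*s) ds.
Integrating by parts twice (tabular method), an antiderivative of (-3*s**2 + s) cos(2*s) is -3*s**2*sin(2*s)/2 + s*sin(2*s)/2 - 3*s*cos(2*s)/2 + 3*sin(2*s)/4 + cos(2*s)/4; evaluating from 0 to 2*pi: ∫_{0}^{2*pi} (-3*s**2 + s) cos(2*s) ds = (1/4 - 3*pi) - (1/4) = -3*pi.
Hence a_4 = (1/pi)·(-3*pi) = -3.

-3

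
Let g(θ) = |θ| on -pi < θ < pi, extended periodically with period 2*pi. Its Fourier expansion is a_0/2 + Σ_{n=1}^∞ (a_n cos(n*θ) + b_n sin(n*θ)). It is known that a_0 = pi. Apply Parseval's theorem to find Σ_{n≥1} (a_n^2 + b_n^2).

Parseval: a_0^2/2 + Σ_{n≥1} (a_n^2+b_n^2) = 1/pi ∫_{-pi}^{pi} g(θ)^2 dθ = 2*pi**2/3.
Subtract a_0^2/2 = pi**2/2: Σ (a_n^2+b_n^2) = pi**2/6.

pi**2/6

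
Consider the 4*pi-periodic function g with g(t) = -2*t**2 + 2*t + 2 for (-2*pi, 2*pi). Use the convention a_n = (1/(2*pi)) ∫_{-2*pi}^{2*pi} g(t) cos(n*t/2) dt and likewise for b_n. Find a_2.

-8

a_2 = (1/(2*pi)) ∫_{-2*pi}^{2*pi} g(t) cos(t) dt.
Integrating by parts twice (tabular method), an antiderivative of (-2*t**2 + 2*t + 2) cos(t) is -2*t**2*sin(t) + 2*t*sin(t) - 4*t*cos(t) + 6*sin(t) + 2*cos(t); evaluating from -2*pi to 2*pi: ∫_{-2*pi}^{2*pi} (-2*t**2 + 2*t + 2) cos(t) dt = (2 - 8*pi) - (2 + 8*pi) = -16*pi.
Hence a_2 = (1/(2*pi))·(-16*pi) = -8.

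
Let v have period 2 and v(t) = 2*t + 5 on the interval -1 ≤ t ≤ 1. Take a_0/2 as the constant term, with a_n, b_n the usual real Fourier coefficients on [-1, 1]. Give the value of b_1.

4/pi

b_1 = ∫_{-1}^{1} v(t) sin(pi*t) dt.
Integrating by parts (boundary term plus one more integral), an antiderivative of (2*t + 5) sin(pi*t) is -2*t*cos(pi*t)/pi + 2*sin(pi*t)/pi**2 - 5*cos(pi*t)/pi; evaluating from -1 to 1: ∫_{-1}^{1} (2*t + 5) sin(pi*t) dt = (7/pi) - (3/pi) = 4/pi.
Hence b_1 = 4/pi.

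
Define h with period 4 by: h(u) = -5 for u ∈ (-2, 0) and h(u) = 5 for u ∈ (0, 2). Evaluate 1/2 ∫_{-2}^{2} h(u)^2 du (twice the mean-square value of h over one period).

50

1/2 ∫_{-2}^{2} h(u)^2 du = 1/2 · (100) = 50.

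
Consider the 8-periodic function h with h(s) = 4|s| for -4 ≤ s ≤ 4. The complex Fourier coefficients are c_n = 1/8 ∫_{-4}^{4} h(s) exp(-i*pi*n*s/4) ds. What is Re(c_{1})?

-32/pi**2

Since h is real-valued, Re(c_{1}) = 1/8 ∫_{-4}^{4} h(s) cos(pi*s/4) ds = a_{1}/2.
h is even and cos(pi*s/4) is even, so the integrand is even: ∫_{-4}^{4} h(s) cos(pi*s/4) ds = 2∫_0^{4} h(s) cos(pi*s/4) ds.
Integrating by parts (boundary term plus one more integral), an antiderivative of (4*s) cos(pi*s/4) is 16*s*sin(pi*s/4)/pi + 64*cos(pi*s/4)/pi**2; evaluating from 0 to 4: ∫_{0}^{4} (4*s) cos(pi*s/4) ds = (-64/pi**2) - (64/pi**2) = -128/pi**2.
So ∫_{-4}^{4} h(s) cos(pi*s/4) ds = -256/pi**2.
Hence Re(c_{1}) = (1/8)·(-256/pi**2) = -32/pi**2.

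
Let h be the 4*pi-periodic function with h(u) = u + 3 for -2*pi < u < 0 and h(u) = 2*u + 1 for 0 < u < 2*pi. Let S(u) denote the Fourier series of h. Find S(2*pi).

At u = 2*pi the one-sided limits are h(2*pi^-) = 1 + 4*pi and h(2*pi^+) = 3 - 2*pi.
By Dirichlet's theorem the series converges to their average, [(1 + 4*pi) + (3 - 2*pi)]/2 = 2 + pi.

2 + pi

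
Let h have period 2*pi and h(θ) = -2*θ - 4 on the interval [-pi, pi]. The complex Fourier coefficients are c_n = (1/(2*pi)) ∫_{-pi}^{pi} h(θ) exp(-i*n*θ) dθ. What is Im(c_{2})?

-1

Since h is real-valued, Im(c_{2}) = -(1/(2*pi)) ∫_{-pi}^{pi} h(θ) sin(2*θ) dθ = -b_{2}/2.
Integrating by parts (boundary term plus one more integral), an antiderivative of (-2*θ - 4) sin(2*θ) is θ*cos(2*θ) - sin(2*θ)/2 + 2*cos(2*θ); evaluating from -pi to pi: ∫_{-pi}^{pi} (-2*θ - 4) sin(2*θ) dθ = (2 + pi) - (2 - pi) = 2*pi.
Hence Im(c_{2}) = (-1/(2*pi))·(2*pi) = -1.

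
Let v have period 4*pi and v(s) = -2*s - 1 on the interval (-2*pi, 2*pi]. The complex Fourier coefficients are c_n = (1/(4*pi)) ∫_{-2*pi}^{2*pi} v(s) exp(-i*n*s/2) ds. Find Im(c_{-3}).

-4/3

Since v is real-valued, Im(c_{-3}) = -(1/(4*pi)) ∫_{-2*pi}^{2*pi} v(s) sin(-3*s/2) ds = b_{3}/2.
Integrating by parts (boundary term plus one more integral), an antiderivative of (-2*s - 1) sin(-3*s/2) is -4*s*cos(3*s/2)/3 + 8*sin(3*s/2)/9 - 2*cos(3*s/2)/3; evaluating from -2*pi to 2*pi: ∫_{-2*pi}^{2*pi} (-2*s - 1) sin(-3*s/2) ds = (2/3 + 8*pi/3) - (2/3 - 8*pi/3) = 16*pi/3.
Hence Im(c_{-3}) = (-1/(4*pi))·(16*pi/3) = -4/3.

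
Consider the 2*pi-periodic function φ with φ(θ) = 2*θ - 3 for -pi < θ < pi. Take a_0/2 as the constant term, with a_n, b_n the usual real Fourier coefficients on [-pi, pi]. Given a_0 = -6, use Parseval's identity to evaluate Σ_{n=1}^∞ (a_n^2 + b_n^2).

Parseval: a_0^2/2 + Σ_{n≥1} (a_n^2+b_n^2) = 1/pi ∫_{-pi}^{pi} φ(θ)^2 dθ = 18 + 8*pi**2/3.
Subtract a_0^2/2 = 18: Σ (a_n^2+b_n^2) = 8*pi**2/3.

8*pi**2/3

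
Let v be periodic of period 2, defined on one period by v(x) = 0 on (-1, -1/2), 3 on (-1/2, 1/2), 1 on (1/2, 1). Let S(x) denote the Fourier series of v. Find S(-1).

1/2

x = -1 differs from x = 1 by -1 full period(s), and the series is 2-periodic.
At x = 1 the one-sided limits are v(1^-) = 1 and v(1^+) = 0.
By Dirichlet's theorem the series converges to their average, [(1) + (0)]/2 = 1/2.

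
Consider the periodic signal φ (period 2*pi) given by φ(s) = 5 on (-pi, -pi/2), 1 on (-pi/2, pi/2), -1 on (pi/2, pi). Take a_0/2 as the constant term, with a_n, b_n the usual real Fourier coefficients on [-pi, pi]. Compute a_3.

2/(3*pi)

a_3 = 1/pi ∫_{-pi}^{pi} φ(s) cos(3*s) ds.
Split the integral at the breakpoints.
Directly, an antiderivative of (5) cos(3*s) is 5*sin(3*s)/3; evaluating from -pi to -pi/2: ∫_{-pi}^{-pi/2} (5) cos(3*s) ds = (5/3) - (0) = 5/3.
Directly, an antiderivative of (1) cos(3*s) is sin(3*s)/3; evaluating from -pi/2 to pi/2: ∫_{-pi/2}^{pi/2} (1) cos(3*s) ds = (-1/3) - (1/3) = -2/3.
Directly, an antiderivative of (-1) cos(3*s) is -sin(3*s)/3; evaluating from pi/2 to pi: ∫_{pi/2}^{pi} (-1) cos(3*s) ds = (0) - (1/3) = -1/3.
Summing the pieces and multiplying by (1/pi) gives a_3 = 2/(3*pi).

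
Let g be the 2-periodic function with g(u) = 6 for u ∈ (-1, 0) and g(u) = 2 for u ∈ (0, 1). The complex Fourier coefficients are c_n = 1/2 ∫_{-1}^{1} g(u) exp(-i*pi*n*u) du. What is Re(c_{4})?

0

Since g is real-valued, Re(c_{4}) = 1/2 ∫_{-1}^{1} g(u) cos(4*pi*u) du = a_{4}/2.
Split the integral at the breakpoints.
Directly, an antiderivative of (6) cos(4*pi*u) is 3*sin(4*pi*u)/(2*pi); evaluating from -1 to 0: ∫_{-1}^{0} (6) cos(4*pi*u) du = (0) - (0) = 0.
Directly, an antiderivative of (2) cos(4*pi*u) is sin(4*pi*u)/(2*pi); evaluating from 0 to 1: ∫_{0}^{1} (2) cos(4*pi*u) du = (0) - (0) = 0.
So ∫_{-1}^{1} g(u) cos(4*pi*u) du = 0.
Hence Re(c_{4}) = (1/2)·(0) = 0.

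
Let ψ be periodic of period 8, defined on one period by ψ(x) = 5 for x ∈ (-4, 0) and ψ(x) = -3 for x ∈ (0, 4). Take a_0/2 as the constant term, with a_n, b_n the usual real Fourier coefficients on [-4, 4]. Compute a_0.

a_0 = 1/4 ∫_{-4}^{4} ψ(x) dx = 1/4 · (8) = 2.

2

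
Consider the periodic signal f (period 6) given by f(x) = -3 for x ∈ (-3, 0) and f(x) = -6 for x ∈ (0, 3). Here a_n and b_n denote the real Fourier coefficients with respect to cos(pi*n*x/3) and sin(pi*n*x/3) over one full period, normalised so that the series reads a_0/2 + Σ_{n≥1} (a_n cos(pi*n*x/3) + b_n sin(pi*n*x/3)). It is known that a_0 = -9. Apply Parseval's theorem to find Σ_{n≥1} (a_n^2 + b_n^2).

9/2

Parseval: a_0^2/2 + Σ_{n≥1} (a_n^2+b_n^2) = 1/3 ∫_{-3}^{3} f(x)^2 dx = 45.
Subtract a_0^2/2 = 81/2: Σ (a_n^2+b_n^2) = 9/2.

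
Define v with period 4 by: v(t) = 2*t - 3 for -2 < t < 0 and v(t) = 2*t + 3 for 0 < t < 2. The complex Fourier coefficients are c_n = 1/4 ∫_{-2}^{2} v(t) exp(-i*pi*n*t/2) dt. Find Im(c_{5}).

-2/pi

Since v is real-valued, Im(c_{5}) = -1/4 ∫_{-2}^{2} v(t) sin(5*pi*t/2) dt = -b_{5}/2.
v is odd and sin(5*pi*t/2) is odd, so the integrand is even: ∫_{-2}^{2} v(t) sin(5*pi*t/2) dt = 2∫_0^{2} v(t) sin(5*pi*t/2) dt.
Integrating by parts (boundary term plus one more integral), an antiderivative of (2*t + 3) sin(5*pi*t/2) is -4*t*cos(5*pi*t/2)/(5*pi) + 8*sin(5*pi*t/2)/(25*pi**2) - 6*cos(5*pi*t/2)/(5*pi); evaluating from 0 to 2: ∫_{0}^{2} (2*t + 3) sin(5*pi*t/2) dt = (14/(5*pi)) - (-6/(5*pi)) = 4/pi.
So ∫_{-2}^{2} v(t) sin(5*pi*t/2) dt = 8/pi.
Hence Im(c_{5}) = (-1/4)·(8/pi) = -2/pi.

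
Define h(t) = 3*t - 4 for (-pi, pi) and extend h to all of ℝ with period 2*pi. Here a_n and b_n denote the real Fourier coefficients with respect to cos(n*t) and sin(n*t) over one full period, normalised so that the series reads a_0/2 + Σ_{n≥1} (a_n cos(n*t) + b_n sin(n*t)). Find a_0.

-8

a_0 = 1/pi ∫_{-pi}^{pi} h(t) dt = 1/pi · (-8*pi) = -8.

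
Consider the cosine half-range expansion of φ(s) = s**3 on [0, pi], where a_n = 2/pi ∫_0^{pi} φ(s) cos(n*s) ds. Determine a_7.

a_7 = 2/pi ∫_0^{pi} (s**3) cos(7*s) ds.
Integrating by parts three times (tabular method), an antiderivative of (s**3) cos(7*s) is s**3*sin(7*s)/7 + 3*s**2*cos(7*s)/49 - 6*s*sin(7*s)/343 - 6*cos(7*s)/2401; evaluating from 0 to pi: ∫_{0}^{pi} (s**3) cos(7*s) ds = (6/2401 - 3*pi**2/49) - (-6/2401) = 12/2401 - 3*pi**2/49.
Hence a_7 = (2/pi)·(12/2401 - 3*pi**2/49) = 6*(4 - 49*pi**2)/(2401*pi).

6*(4 - 49*pi**2)/(2401*pi)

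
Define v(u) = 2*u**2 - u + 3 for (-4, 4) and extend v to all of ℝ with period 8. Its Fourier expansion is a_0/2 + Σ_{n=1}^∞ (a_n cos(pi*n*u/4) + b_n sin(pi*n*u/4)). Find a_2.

a_2 = 1/4 ∫_{-4}^{4} v(u) cos(pi*u/2) du.
Integrating by parts twice (tabular method), an antiderivative of (2*u**2 - u + 3) cos(pi*u/2) is 4*u**2*sin(pi*u/2)/pi - 2*u*sin(pi*u/2)/pi + 16*u*cos(pi*u/2)/pi**2 - 32*sin(pi*u/2)/pi**3 + 6*sin(pi*u/2)/pi - 4*cos(pi*u/2)/pi**2; evaluating from -4 to 4: ∫_{-4}^{4} (2*u**2 - u + 3) cos(pi*u/2) du = (60/pi**2) - (-68/pi**2) = 128/pi**2.
Hence a_2 = (1/4)·(128/pi**2) = 32/pi**2.

32/pi**2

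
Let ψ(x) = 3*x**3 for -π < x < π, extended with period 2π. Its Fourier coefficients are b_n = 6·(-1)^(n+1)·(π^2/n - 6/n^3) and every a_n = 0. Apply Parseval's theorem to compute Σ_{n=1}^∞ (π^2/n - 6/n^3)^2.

Parseval: Σ b_n^2 = (1/π) ∫_{-π}^{π} ψ(x)^2 dx = 18*pi**6/7.
b_n^2 = 36·(π^2/n - 6/n^3)^2, so the sum equals (18*pi**6/7)/36 = pi**6/14.

pi**6/14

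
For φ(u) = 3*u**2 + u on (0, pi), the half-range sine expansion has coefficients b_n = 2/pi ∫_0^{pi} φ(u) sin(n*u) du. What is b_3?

b_3 = 2/pi ∫_0^{pi} (3*u**2 + u) sin(3*u) du.
Integrating by parts twice (tabular method), an antiderivative of (3*u**2 + u) sin(3*u) is -u**2*cos(3*u) + 2*u*sin(3*u)/3 - u*cos(3*u)/3 + sin(3*u)/9 + 2*cos(3*u)/9; evaluating from 0 to pi: ∫_{0}^{pi} (3*u**2 + u) sin(3*u) du = (-2/9 + pi/3 + pi**2) - (2/9) = -4/9 + pi/3 + pi**2.
Hence b_3 = (2/pi)·(-4/9 + pi/3 + pi**2) = -8/(9*pi) + 2/3 + 2*pi.

-8/(9*pi) + 2/3 + 2*pi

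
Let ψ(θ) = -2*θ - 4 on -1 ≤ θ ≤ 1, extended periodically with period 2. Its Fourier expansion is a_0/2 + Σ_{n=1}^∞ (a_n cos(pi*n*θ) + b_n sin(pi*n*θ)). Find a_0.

a_0 = ∫_{-1}^{1} ψ(θ) dθ = -8.

-8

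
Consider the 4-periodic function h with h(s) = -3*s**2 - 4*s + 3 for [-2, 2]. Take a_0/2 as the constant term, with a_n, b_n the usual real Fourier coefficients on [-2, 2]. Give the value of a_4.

-3/pi**2

a_4 = 1/2 ∫_{-2}^{2} h(s) cos(2*pi*s) ds.
Integrating by parts twice (tabular method), an antiderivative of (-3*s**2 - 4*s + 3) cos(2*pi*s) is -3*s**2*sin(2*pi*s)/(2*pi) - 2*s*sin(2*pi*s)/pi - 3*s*cos(2*pi*s)/(2*pi**2) + 3*sin(2*pi*s)/(4*pi**3) + 3*sin(2*pi*s)/(2*pi) - cos(2*pi*s)/pi**2; evaluating from -2 to 2: ∫_{-2}^{2} (-3*s**2 - 4*s + 3) cos(2*pi*s) ds = (-4/pi**2) - (2/pi**2) = -6/pi**2.
Hence a_4 = (1/2)·(-6/pi**2) = -3/pi**2.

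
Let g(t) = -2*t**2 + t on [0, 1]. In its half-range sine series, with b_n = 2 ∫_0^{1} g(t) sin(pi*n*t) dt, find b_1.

-2/pi + 16/pi**3

b_1 = 2 ∫_0^{1} (-2*t**2 + t) sin(pi*t) dt.
Integrating by parts twice (tabular method), an antiderivative of (-2*t**2 + t) sin(pi*t) is 2*t**2*cos(pi*t)/pi - 4*t*sin(pi*t)/pi**2 - t*cos(pi*t)/pi + sin(pi*t)/pi**2 - 4*cos(pi*t)/pi**3; evaluating from 0 to 1: ∫_{0}^{1} (-2*t**2 + t) sin(pi*t) dt = ((4 - pi**2)/pi**3) - (-4/pi**3) = (8 - pi**2)/pi**3.
Hence b_1 = 2·((8 - pi**2)/pi**3) = -2/pi + 16/pi**3.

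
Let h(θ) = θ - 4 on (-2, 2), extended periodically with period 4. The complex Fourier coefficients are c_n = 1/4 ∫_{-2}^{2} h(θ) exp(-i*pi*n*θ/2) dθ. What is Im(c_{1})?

Since h is real-valued, Im(c_{1}) = -1/4 ∫_{-2}^{2} h(θ) sin(pi*θ/2) dθ = -b_{1}/2.
Integrating by parts (boundary term plus one more integral), an antiderivative of (θ - 4) sin(pi*θ/2) is -2*θ*cos(pi*θ/2)/pi + 4*sin(pi*θ/2)/pi**2 + 8*cos(pi*θ/2)/pi; evaluating from -2 to 2: ∫_{-2}^{2} (θ - 4) sin(pi*θ/2) dθ = (-4/pi) - (-12/pi) = 8/pi.
Hence Im(c_{1}) = (-1/4)·(8/pi) = -2/pi.

-2/pi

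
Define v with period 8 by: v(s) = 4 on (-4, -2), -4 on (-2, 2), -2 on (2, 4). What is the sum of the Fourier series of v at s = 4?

At s = 4 the one-sided limits are v(4^-) = -2 and v(4^+) = 4.
By Dirichlet's theorem the series converges to their average, [(-2) + (4)]/2 = 1.

1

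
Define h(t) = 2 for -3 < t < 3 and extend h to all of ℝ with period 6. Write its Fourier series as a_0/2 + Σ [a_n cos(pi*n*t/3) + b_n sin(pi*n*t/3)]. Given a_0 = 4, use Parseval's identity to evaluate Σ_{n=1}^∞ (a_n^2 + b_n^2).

0

Parseval: a_0^2/2 + Σ_{n≥1} (a_n^2+b_n^2) = 1/3 ∫_{-3}^{3} h(t)^2 dt = 8.
Subtract a_0^2/2 = 8: Σ (a_n^2+b_n^2) = 0.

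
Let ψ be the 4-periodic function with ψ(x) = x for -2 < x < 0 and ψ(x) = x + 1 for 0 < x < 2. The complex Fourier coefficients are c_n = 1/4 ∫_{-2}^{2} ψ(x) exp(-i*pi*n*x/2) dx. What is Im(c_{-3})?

Since ψ is real-valued, Im(c_{-3}) = -1/4 ∫_{-2}^{2} ψ(x) sin(-3*pi*x/2) dx = b_{3}/2.
Split the integral at the breakpoints.
Integrating by parts (boundary term plus one more integral), an antiderivative of (x) sin(-3*pi*x/2) is 2*x*cos(3*pi*x/2)/(3*pi) - 4*sin(3*pi*x/2)/(9*pi**2); evaluating from -2 to 0: ∫_{-2}^{0} (x) sin(-3*pi*x/2) dx = (0) - (4/(3*pi)) = -4/(3*pi).
Integrating by parts (boundary term plus one more integral), an antiderivative of (x + 1) sin(-3*pi*x/2) is 2*x*cos(3*pi*x/2)/(3*pi) - 4*sin(3*pi*x/2)/(9*pi**2) + 2*cos(3*pi*x/2)/(3*pi); evaluating from 0 to 2: ∫_{0}^{2} (x + 1) sin(-3*pi*x/2) dx = (-2/pi) - (2/(3*pi)) = -8/(3*pi).
So ∫_{-2}^{2} ψ(x) sin(-3*pi*x/2) dx = -4/pi.
Hence Im(c_{-3}) = (-1/4)·(-4/pi) = 1/pi.

1/pi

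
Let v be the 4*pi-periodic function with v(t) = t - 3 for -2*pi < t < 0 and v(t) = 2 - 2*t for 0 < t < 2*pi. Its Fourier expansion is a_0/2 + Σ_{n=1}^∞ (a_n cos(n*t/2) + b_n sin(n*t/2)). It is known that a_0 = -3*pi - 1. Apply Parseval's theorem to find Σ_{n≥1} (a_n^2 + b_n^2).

Parseval: a_0^2/2 + Σ_{n≥1} (a_n^2+b_n^2) = (1/(2*pi)) ∫_{-2*pi}^{2*pi} v(t)^2 dt = -2*pi + 13 + 20*pi**2/3.
Subtract a_0^2/2 = (1 + 3*pi)**2/2: Σ (a_n^2+b_n^2) = -5*pi + 25/2 + 13*pi**2/6.

-5*pi + 25/2 + 13*pi**2/6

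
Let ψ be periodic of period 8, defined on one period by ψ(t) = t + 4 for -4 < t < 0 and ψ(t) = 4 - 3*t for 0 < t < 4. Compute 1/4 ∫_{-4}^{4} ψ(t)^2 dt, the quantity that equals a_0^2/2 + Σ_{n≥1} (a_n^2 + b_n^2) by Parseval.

1/4 ∫_{-4}^{4} ψ(t)^2 dt = 1/4 · (256/3) = 64/3.

64/3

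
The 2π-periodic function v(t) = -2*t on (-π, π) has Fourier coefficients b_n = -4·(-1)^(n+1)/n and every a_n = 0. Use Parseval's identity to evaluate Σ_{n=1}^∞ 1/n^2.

pi**2/6

Parseval: Σ b_n^2 = (1/π) ∫_{-π}^{π} v(t)^2 dt = 8*pi**2/3.
Σ b_n^2 = Σ 16/n^2, so Σ 1/n^2 = (8*pi**2/3)/16 = pi**2/6.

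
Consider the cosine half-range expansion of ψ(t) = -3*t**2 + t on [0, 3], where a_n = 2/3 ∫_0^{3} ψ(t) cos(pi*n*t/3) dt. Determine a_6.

a_6 = 2/3 ∫_0^{3} (-3*t**2 + t) cos(2*pi*t) dt.
Integrating by parts twice (tabular method), an antiderivative of (-3*t**2 + t) cos(2*pi*t) is -3*t**2*sin(2*pi*t)/(2*pi) + t*sin(2*pi*t)/(2*pi) - 3*t*cos(2*pi*t)/(2*pi**2) + 3*sin(2*pi*t)/(4*pi**3) + cos(2*pi*t)/(4*pi**2); evaluating from 0 to 3: ∫_{0}^{3} (-3*t**2 + t) cos(2*pi*t) dt = (-17/(4*pi**2)) - (1/(4*pi**2)) = -9/(2*pi**2).
Hence a_6 = (2/3)·(-9/(2*pi**2)) = -3/pi**2.

-3/pi**2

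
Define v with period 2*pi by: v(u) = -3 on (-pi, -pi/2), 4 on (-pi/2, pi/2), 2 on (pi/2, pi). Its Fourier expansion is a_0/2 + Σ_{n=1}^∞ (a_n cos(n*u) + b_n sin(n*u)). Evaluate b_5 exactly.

1/pi

b_5 = 1/pi ∫_{-pi}^{pi} v(u) sin(5*u) du.
Split the integral at the breakpoints.
Directly, an antiderivative of (-3) sin(5*u) is 3*cos(5*u)/5; evaluating from -pi to -pi/2: ∫_{-pi}^{-pi/2} (-3) sin(5*u) du = (0) - (-3/5) = 3/5.
Directly, an antiderivative of (4) sin(5*u) is -4*cos(5*u)/5; evaluating from -pi/2 to pi/2: ∫_{-pi/2}^{pi/2} (4) sin(5*u) du = (0) - (0) = 0.
Directly, an antiderivative of (2) sin(5*u) is -2*cos(5*u)/5; evaluating from pi/2 to pi: ∫_{pi/2}^{pi} (2) sin(5*u) du = (2/5) - (0) = 2/5.
Summing the pieces and multiplying by (1/pi) gives b_5 = 1/pi.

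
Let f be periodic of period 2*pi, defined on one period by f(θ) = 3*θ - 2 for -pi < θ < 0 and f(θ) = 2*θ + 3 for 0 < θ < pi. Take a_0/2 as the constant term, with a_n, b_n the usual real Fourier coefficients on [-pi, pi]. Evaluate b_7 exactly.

5*(2 + pi)/(7*pi)

b_7 = 1/pi ∫_{-pi}^{pi} f(θ) sin(7*θ) dθ.
Split the integral at the breakpoints.
Integrating by parts (boundary term plus one more integral), an antiderivative of (3*θ - 2) sin(7*θ) is -3*θ*cos(7*θ)/7 + 3*sin(7*θ)/49 + 2*cos(7*θ)/7; evaluating from -pi to 0: ∫_{-pi}^{0} (3*θ - 2) sin(7*θ) dθ = (2/7) - (-3*pi/7 - 2/7) = 4/7 + 3*pi/7.
Integrating by parts (boundary term plus one more integral), an antiderivative of (2*θ + 3) sin(7*θ) is -2*θ*cos(7*θ)/7 + 2*sin(7*θ)/49 - 3*cos(7*θ)/7; evaluating from 0 to pi: ∫_{0}^{pi} (2*θ + 3) sin(7*θ) dθ = (3/7 + 2*pi/7) - (-3/7) = 6/7 + 2*pi/7.
Summing the pieces and multiplying by (1/pi) gives b_7 = 5*(2 + pi)/(7*pi).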